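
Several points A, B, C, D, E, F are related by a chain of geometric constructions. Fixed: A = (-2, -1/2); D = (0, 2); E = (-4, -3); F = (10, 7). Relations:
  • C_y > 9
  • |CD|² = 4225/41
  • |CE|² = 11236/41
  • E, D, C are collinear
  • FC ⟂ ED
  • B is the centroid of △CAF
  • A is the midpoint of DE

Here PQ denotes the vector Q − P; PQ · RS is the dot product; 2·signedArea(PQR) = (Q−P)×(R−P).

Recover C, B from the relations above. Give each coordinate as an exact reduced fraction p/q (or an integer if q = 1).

1. C_x = 260/41  [E, D, C are collinear ∩ FC ⟂ ED]
2. C_y = 407/41  [E, D, C are collinear ∩ FC ⟂ ED]
   → C = (260/41, 407/41)
3. B_x = 196/41  [B is the centroid of △CAF]
4. B_y = 449/82  [B is the centroid of △CAF]
   → B = (196/41, 449/82)

B = (196/41, 449/82)
C = (260/41, 407/41)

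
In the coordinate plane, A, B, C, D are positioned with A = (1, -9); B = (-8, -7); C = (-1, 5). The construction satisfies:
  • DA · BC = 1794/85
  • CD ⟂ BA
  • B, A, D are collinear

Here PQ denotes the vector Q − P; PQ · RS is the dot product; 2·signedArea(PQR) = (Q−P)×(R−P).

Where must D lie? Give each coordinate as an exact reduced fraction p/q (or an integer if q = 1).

D = (-329/85, -673/85)

1. D_x = -329/85  [B, A, D are collinear ∩ CD ⟂ BA]
2. D_y = -673/85  [B, A, D are collinear ∩ CD ⟂ BA]
   → D = (-329/85, -673/85)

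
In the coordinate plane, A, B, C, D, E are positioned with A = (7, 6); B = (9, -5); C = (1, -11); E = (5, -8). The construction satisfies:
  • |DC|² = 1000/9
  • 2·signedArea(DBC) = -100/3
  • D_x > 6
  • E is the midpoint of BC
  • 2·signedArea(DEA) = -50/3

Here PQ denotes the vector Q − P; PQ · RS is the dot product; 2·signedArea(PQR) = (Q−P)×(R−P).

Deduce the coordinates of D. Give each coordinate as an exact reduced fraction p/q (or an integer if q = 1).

1. D_x = 7  [2·signedArea(DBC) = -100/3 ∩ 2·signedArea(DEA) = -50/3]
2. D_y = -7/3  [2·signedArea(DBC) = -100/3 ∩ 2·signedArea(DEA) = -50/3]
   → D = (7, -7/3)

D = (7, -7/3)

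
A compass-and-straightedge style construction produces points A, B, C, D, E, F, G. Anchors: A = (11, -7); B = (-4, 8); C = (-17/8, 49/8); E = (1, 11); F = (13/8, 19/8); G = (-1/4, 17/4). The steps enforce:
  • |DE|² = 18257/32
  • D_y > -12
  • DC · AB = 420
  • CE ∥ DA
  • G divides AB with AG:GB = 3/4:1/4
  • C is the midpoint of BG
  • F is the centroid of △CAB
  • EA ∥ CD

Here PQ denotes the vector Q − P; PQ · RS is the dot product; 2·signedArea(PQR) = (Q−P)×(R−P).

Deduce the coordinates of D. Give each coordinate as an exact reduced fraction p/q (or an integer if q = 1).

D = (63/8, -95/8)

1. D_x = 63/8  [CE ∥ DA ∩ EA ∥ CD]
2. D_y = -95/8  [CE ∥ DA ∩ EA ∥ CD]
   → D = (63/8, -95/8)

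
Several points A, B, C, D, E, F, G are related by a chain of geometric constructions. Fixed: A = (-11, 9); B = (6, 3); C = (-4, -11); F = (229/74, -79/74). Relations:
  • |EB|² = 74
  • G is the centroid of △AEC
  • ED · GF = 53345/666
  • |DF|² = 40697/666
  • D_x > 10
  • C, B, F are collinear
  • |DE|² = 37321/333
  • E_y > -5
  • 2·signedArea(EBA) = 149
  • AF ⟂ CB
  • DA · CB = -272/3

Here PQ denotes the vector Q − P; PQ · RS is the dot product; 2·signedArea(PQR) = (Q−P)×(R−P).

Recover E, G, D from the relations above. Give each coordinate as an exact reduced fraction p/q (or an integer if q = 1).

1. E_x = 1  [line -6·x + -17·y + -62 = 0 ∩ |EB|² = 74]
2. E_y = -4  [line -6·x + -17·y + -62 = 0 ∩ |EB|² = 74]
   → E = (1, -4)
3. G_x = -14/3  [G is the centroid of △AEC]
4. G_y = -2  [G is the centroid of △AEC]
   → G = (-14/3, -2)
5. D_x = 1205/111  [DA · CB = -272/3 ∩ ED · GF = 53345/666]
6. D_y = -5/37  [DA · CB = -272/3 ∩ ED · GF = 53345/666]
   → D = (1205/111, -5/37)

D = (1205/111, -5/37)
E = (1, -4)
G = (-14/3, -2)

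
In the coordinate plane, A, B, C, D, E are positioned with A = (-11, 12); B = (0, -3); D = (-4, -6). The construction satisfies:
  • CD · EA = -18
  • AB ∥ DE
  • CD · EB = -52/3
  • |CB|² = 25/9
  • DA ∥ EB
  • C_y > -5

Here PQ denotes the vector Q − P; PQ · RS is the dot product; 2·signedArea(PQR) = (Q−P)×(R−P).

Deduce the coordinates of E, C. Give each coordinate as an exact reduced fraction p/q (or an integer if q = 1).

1. E_x = 7  [DA ∥ EB ∩ AB ∥ DE]
2. E_y = -21  [DA ∥ EB ∩ AB ∥ DE]
   → E = (7, -21)
3. C_x = -4/3  [CD · EA = -18 ∩ CD · EB = -52/3]
4. C_y = -4  [CD · EA = -18 ∩ CD · EB = -52/3]
   → C = (-4/3, -4)

C = (-4/3, -4)
E = (7, -21)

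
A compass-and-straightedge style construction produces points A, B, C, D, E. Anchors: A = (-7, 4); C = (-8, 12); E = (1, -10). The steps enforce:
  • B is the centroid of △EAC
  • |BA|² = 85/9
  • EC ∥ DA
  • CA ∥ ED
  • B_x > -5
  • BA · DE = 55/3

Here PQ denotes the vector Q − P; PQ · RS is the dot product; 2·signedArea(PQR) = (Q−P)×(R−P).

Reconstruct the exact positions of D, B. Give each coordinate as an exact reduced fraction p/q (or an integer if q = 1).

1. D_x = 2  [EC ∥ DA ∩ CA ∥ ED]
2. D_y = -18  [EC ∥ DA ∩ CA ∥ ED]
   → D = (2, -18)
3. B_x = -14/3  [B is the centroid of △EAC]
4. B_y = 2  [B is the centroid of △EAC]
   → B = (-14/3, 2)

B = (-14/3, 2)
D = (2, -18)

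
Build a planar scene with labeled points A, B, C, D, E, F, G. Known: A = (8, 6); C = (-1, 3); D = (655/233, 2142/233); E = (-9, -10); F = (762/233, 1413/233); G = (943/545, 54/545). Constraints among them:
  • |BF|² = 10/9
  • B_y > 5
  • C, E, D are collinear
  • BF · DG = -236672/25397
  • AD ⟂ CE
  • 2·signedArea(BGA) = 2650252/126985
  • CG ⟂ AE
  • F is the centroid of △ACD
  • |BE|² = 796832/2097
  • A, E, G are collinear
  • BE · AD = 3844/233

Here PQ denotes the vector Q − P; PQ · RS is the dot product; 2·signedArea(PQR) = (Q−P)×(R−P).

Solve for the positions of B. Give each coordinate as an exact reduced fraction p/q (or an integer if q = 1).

B = (2393/699, 1170/233)

1. B_x = 2393/699  [BF · DG = -236672/25397 ∩ 2·signedArea(BGA) = 2650252/126985]
2. B_y = 1170/233  [BF · DG = -236672/25397 ∩ 2·signedArea(BGA) = 2650252/126985]
   → B = (2393/699, 1170/233)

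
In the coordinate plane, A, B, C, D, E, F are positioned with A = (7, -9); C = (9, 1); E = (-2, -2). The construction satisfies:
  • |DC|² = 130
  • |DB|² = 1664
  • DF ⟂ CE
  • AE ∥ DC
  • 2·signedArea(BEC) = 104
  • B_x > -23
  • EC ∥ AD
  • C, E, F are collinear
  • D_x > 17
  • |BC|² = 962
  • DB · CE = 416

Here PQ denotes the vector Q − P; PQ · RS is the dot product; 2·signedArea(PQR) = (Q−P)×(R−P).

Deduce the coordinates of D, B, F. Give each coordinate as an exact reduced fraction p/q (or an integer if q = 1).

1. D_x = 18  [AE ∥ DC ∩ EC ∥ AD]
2. D_y = -6  [AE ∥ DC ∩ EC ∥ AD]
   → D = (18, -6)
3. B_x = -22  [2·signedArea(BEC) = 104 ∩ DB · CE = 416]
4. B_y = 2  [2·signedArea(BEC) = 104 ∩ DB · CE = 416]
   → B = (-22, 2)
5. F_x = 78/5  [C, E, F are collinear ∩ DF ⟂ CE]
6. F_y = 14/5  [C, E, F are collinear ∩ DF ⟂ CE]
   → F = (78/5, 14/5)

B = (-22, 2)
D = (18, -6)
F = (78/5, 14/5)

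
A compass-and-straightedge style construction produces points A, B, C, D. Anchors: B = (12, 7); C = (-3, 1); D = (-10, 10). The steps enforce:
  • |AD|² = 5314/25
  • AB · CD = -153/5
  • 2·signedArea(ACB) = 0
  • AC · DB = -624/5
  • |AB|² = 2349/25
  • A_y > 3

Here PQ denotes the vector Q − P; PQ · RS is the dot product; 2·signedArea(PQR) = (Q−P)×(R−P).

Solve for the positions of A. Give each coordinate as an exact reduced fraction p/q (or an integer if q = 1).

A = (3, 17/5)

1. A_x = 3  [2·signedArea(ACB) = 0 ∩ AC · DB = -624/5]
2. A_y = 17/5  [2·signedArea(ACB) = 0 ∩ AC · DB = -624/5]
   → A = (3, 17/5)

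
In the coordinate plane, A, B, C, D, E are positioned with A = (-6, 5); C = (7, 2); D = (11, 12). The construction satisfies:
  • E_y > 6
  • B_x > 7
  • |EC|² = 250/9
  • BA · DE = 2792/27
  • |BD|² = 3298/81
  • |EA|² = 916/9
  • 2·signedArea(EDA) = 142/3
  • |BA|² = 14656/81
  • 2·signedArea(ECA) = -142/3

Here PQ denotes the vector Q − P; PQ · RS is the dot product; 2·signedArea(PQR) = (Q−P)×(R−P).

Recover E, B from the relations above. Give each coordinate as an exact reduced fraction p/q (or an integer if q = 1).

1. E_x = 4  [2·signedArea(ECA) = -142/3 ∩ 2·signedArea(EDA) = 142/3]
2. E_y = 19/3  [2·signedArea(ECA) = -142/3 ∩ 2·signedArea(EDA) = 142/3]
   → E = (4, 19/3)
3. B_x = 22/3  [line 7·x + 17/3·y + -2423/27 = 0 ∩ |BD|² = 3298/81]
4. B_y = 61/9  [line 7·x + 17/3·y + -2423/27 = 0 ∩ |BD|² = 3298/81]
   → B = (22/3, 61/9)

B = (22/3, 61/9)
E = (4, 19/3)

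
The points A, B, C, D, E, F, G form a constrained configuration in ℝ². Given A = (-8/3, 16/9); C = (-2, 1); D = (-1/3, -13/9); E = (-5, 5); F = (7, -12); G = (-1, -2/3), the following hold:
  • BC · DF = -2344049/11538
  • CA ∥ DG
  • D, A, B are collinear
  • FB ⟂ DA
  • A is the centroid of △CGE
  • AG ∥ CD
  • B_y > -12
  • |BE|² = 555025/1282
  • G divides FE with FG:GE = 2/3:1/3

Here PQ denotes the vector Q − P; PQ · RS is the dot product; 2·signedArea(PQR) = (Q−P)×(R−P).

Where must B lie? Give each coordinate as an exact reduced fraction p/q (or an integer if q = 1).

B = (9235/1282, -15195/1282)

1. B_x = 9235/1282  [D, A, B are collinear ∩ FB ⟂ DA]
2. B_y = -15195/1282  [D, A, B are collinear ∩ FB ⟂ DA]
   → B = (9235/1282, -15195/1282)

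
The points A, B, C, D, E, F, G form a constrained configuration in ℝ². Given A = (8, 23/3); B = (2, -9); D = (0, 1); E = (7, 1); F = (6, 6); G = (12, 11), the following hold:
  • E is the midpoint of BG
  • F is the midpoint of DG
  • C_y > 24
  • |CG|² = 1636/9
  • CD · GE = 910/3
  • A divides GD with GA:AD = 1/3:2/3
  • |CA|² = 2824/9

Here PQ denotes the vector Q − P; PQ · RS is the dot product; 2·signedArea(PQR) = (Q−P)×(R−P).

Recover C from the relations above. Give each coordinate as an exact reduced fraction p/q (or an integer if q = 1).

1. C_x = 14  [line 5·x + 10·y + -940/3 = 0 ∩ |CG|² = 1636/9]
2. C_y = 73/3  [line 5·x + 10·y + -940/3 = 0 ∩ |CG|² = 1636/9]
   → C = (14, 73/3)

C = (14, 73/3)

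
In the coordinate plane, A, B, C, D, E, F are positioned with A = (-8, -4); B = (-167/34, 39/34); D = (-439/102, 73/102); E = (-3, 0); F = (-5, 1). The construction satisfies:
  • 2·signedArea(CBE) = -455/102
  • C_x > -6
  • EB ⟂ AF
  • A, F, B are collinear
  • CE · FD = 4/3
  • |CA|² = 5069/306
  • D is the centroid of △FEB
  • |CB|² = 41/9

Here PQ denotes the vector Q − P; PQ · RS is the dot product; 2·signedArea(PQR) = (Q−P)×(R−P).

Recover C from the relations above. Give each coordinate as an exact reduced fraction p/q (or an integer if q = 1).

C = (-541/102, -97/102)

1. C_x = -541/102  [2·signedArea(CBE) = -455/102 ∩ CE · FD = 4/3]
2. C_y = -97/102  [2·signedArea(CBE) = -455/102 ∩ CE · FD = 4/3]
   → C = (-541/102, -97/102)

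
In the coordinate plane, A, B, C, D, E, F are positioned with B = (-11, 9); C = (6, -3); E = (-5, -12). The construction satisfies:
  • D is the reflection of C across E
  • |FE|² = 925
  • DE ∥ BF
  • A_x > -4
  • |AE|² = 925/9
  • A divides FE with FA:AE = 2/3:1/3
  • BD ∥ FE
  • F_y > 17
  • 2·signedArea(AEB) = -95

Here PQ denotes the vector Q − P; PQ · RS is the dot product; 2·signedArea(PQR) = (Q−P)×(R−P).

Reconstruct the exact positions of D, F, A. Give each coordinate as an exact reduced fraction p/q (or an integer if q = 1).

A = (-10/3, -2)
D = (-16, -21)
F = (0, 18)

1. D_x = -16  [D is the reflection of C across E]
2. D_y = -21  [D is the reflection of C across E]
   → D = (-16, -21)
3. F_x = 0  [BD ∥ FE ∩ DE ∥ BF]
4. F_y = 18  [BD ∥ FE ∩ DE ∥ BF]
   → F = (0, 18)
5. A_x = -10/3  [A divides FE with FA:AE = 2/3:1/3]
6. A_y = -2  [A divides FE with FA:AE = 2/3:1/3]
   → A = (-10/3, -2)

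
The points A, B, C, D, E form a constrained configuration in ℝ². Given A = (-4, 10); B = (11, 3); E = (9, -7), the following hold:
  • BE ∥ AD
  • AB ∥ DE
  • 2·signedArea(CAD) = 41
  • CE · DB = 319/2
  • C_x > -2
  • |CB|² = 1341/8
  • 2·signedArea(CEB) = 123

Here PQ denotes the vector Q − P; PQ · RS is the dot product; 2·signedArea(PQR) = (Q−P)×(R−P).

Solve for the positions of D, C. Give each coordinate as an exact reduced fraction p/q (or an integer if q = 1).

C = (-7/4, 3/4)
D = (-6, 0)

1. D_x = -6  [AB ∥ DE ∩ BE ∥ AD]
2. D_y = 0  [AB ∥ DE ∩ BE ∥ AD]
   → D = (-6, 0)
3. C_x = -7/4  [2·signedArea(CEB) = 123 ∩ CE · DB = 319/2]
4. C_y = 3/4  [2·signedArea(CEB) = 123 ∩ CE · DB = 319/2]
   → C = (-7/4, 3/4)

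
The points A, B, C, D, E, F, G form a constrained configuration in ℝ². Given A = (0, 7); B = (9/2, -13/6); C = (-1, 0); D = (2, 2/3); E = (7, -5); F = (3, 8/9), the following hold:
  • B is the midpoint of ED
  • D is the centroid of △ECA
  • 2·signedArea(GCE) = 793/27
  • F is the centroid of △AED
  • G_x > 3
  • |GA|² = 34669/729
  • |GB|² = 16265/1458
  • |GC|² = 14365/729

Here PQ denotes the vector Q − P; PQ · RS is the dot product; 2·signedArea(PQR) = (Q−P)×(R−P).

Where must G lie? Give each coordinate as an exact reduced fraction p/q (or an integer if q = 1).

G = (10/3, 26/27)

1. G_x = 10/3  [line 5·x + 8·y + -658/27 = 0 ∩ |GC|² = 14365/729]
2. G_y = 26/27  [line 5·x + 8·y + -658/27 = 0 ∩ |GC|² = 14365/729]
   → G = (10/3, 26/27)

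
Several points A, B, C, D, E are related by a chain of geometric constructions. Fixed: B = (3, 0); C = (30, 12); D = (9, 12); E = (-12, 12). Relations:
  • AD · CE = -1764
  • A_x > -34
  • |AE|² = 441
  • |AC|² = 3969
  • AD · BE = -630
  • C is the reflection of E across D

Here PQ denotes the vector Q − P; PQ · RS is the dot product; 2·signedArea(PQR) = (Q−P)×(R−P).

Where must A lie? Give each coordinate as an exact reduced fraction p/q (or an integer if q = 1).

1. A_x = -33  [AD · BE = -630 ∩ AD · CE = -1764]
2. A_y = 12  [AD · BE = -630 ∩ AD · CE = -1764]
   → A = (-33, 12)

A = (-33, 12)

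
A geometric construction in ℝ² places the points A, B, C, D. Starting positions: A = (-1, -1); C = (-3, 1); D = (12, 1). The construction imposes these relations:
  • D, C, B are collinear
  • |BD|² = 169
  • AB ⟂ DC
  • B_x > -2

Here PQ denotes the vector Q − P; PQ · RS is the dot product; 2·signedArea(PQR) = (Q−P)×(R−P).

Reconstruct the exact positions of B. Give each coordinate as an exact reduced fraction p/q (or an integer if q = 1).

B = (-1, 1)

1. B_x = -1  [D, C, B are collinear ∩ AB ⟂ DC]
2. B_y = 1  [D, C, B are collinear ∩ AB ⟂ DC]
   → B = (-1, 1)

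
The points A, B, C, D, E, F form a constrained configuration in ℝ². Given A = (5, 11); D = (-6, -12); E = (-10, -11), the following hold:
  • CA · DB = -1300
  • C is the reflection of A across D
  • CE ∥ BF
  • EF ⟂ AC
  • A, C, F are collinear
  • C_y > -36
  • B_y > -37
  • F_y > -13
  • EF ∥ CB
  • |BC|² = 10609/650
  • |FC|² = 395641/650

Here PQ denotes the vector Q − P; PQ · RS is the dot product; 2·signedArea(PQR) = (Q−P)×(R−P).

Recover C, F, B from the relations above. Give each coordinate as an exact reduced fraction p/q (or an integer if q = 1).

1. C_x = -17  [C is the reflection of A across D]
2. C_y = -35  [C is the reflection of A across D]
   → C = (-17, -35)
3. F_x = -4131/650  [A, C, F are collinear ∩ EF ⟂ AC]
4. F_y = -8283/650  [A, C, F are collinear ∩ EF ⟂ AC]
   → F = (-4131/650, -8283/650)
5. B_x = -8681/650  [CE ∥ BF ∩ EF ∥ CB]
6. B_y = -23883/650  [CE ∥ BF ∩ EF ∥ CB]
   → B = (-8681/650, -23883/650)

B = (-8681/650, -23883/650)
C = (-17, -35)
F = (-4131/650, -8283/650)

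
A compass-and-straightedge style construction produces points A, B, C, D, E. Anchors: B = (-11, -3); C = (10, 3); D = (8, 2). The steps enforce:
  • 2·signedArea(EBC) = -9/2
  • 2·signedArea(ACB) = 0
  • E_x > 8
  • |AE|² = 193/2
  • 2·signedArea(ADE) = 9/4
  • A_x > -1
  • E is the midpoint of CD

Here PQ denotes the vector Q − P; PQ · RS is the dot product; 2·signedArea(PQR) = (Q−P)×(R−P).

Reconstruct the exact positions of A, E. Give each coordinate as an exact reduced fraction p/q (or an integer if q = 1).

A = (-1/2, 0)
E = (9, 5/2)

1. E_x = 9  [E is the midpoint of CD]
2. E_y = 5/2  [E is the midpoint of CD]
   → E = (9, 5/2)
3. A_x = -1/2  [2·signedArea(ACB) = 0 ∩ 2·signedArea(ADE) = 9/4]
4. A_y = 0  [2·signedArea(ACB) = 0 ∩ 2·signedArea(ADE) = 9/4]
   → A = (-1/2, 0)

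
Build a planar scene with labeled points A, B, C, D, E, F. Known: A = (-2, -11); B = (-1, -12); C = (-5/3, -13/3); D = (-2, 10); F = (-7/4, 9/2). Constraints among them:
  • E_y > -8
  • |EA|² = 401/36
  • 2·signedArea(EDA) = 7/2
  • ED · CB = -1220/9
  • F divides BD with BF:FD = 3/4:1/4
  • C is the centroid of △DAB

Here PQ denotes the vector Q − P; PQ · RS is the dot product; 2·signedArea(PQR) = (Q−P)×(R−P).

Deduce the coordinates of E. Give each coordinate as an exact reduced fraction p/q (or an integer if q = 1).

E = (-11/6, -23/3)

1. E_x = -11/6  [2·signedArea(EDA) = 7/2 ∩ ED · CB = -1220/9]
2. E_y = -23/3  [2·signedArea(EDA) = 7/2 ∩ ED · CB = -1220/9]
   → E = (-11/6, -23/3)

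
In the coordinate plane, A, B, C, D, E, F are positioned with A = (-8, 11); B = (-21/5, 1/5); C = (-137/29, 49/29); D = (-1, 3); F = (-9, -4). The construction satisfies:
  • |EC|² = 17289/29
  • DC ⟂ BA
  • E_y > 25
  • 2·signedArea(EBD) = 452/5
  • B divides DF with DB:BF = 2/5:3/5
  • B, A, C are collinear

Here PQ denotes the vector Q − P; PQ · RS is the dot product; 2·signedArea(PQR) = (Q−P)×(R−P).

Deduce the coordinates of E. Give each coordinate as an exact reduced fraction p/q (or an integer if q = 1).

1. E_x = -7  [line -14/5·x + 16/5·y + -514/5 = 0 ∩ |EC|² = 17289/29]
2. E_y = 26  [line -14/5·x + 16/5·y + -514/5 = 0 ∩ |EC|² = 17289/29]
   → E = (-7, 26)

E = (-7, 26)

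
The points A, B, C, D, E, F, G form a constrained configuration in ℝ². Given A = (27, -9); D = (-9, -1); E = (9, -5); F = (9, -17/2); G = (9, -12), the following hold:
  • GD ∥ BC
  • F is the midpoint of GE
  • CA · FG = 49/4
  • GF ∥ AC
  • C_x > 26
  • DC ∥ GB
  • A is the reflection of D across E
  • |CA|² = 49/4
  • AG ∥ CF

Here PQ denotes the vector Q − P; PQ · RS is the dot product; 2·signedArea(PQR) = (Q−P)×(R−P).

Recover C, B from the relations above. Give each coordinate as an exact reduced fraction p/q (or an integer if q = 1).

1. C_x = 27  [AG ∥ CF ∩ GF ∥ AC]
2. C_y = -11/2  [AG ∥ CF ∩ GF ∥ AC]
   → C = (27, -11/2)
3. B_x = 45  [GD ∥ BC ∩ DC ∥ GB]
4. B_y = -33/2  [GD ∥ BC ∩ DC ∥ GB]
   → B = (45, -33/2)

B = (45, -33/2)
C = (27, -11/2)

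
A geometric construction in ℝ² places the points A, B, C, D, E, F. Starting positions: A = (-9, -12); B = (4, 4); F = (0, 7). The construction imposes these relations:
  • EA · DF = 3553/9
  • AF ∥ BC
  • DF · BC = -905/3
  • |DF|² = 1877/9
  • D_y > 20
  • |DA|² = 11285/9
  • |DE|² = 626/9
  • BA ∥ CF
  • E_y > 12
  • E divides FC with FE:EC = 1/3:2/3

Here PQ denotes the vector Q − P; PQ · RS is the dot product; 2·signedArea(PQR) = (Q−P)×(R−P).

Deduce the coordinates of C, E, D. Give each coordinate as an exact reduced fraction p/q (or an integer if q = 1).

C = (13, 23)
D = (14/3, 62/3)
E = (13/3, 37/3)

1. C_x = 13  [BA ∥ CF ∩ AF ∥ BC]
2. C_y = 23  [BA ∥ CF ∩ AF ∥ BC]
   → C = (13, 23)
3. E_x = 13/3  [E divides FC with FE:EC = 1/3:2/3]
4. E_y = 37/3  [E divides FC with FE:EC = 1/3:2/3]
   → E = (13/3, 37/3)
5. D_x = 14/3  [DF · BC = -905/3 ∩ EA · DF = 3553/9]
6. D_y = 62/3  [DF · BC = -905/3 ∩ EA · DF = 3553/9]
   → D = (14/3, 62/3)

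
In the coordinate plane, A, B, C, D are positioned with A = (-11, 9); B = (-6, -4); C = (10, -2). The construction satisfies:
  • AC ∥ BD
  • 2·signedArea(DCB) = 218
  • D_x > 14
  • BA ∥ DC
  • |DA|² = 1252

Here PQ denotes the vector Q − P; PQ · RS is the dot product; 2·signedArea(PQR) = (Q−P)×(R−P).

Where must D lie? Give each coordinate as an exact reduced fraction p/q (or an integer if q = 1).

D = (15, -15)

1. D_x = 15  [BA ∥ DC ∩ AC ∥ BD]
2. D_y = -15  [BA ∥ DC ∩ AC ∥ BD]
   → D = (15, -15)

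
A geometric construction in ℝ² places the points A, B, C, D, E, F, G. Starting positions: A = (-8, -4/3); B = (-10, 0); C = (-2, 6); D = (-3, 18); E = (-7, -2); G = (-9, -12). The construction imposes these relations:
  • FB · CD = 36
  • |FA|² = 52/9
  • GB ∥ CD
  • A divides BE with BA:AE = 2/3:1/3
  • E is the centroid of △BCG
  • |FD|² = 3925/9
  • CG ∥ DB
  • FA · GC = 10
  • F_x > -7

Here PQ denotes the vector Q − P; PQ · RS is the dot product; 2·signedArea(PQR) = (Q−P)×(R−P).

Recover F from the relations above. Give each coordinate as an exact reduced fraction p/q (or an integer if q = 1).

1. F_x = -6  [FA · GC = 10 ∩ FB · CD = 36]
2. F_y = -8/3  [FA · GC = 10 ∩ FB · CD = 36]
   → F = (-6, -8/3)

F = (-6, -8/3)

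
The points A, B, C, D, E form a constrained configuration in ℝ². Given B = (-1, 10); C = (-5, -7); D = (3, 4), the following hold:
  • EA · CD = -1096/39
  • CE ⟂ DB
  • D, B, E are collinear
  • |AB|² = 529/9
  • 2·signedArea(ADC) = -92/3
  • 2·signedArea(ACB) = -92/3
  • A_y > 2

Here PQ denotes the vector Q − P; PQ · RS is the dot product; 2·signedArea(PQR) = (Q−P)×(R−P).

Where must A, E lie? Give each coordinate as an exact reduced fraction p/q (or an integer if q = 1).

1. A_x = -1  [2·signedArea(ACB) = -92/3 ∩ 2·signedArea(ADC) = -92/3]
2. A_y = 7/3  [2·signedArea(ACB) = -92/3 ∩ 2·signedArea(ADC) = -92/3]
   → A = (-1, 7/3)
3. E_x = 73/13  [D, B, E are collinear ∩ CE ⟂ DB]
4. E_y = 1/13  [D, B, E are collinear ∩ CE ⟂ DB]
   → E = (73/13, 1/13)

A = (-1, 7/3)
E = (73/13, 1/13)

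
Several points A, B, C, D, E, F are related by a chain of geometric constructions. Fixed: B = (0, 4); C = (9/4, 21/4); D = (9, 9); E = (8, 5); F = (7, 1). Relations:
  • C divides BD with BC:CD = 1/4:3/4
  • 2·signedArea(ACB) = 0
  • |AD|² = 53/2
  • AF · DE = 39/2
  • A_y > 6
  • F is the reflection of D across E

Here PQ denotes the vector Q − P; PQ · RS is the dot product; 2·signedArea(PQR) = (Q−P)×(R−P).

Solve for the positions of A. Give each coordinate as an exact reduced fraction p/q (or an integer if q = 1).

1. A_x = 9/2  [2·signedArea(ACB) = 0 ∩ AF · DE = 39/2]
2. A_y = 13/2  [2·signedArea(ACB) = 0 ∩ AF · DE = 39/2]
   → A = (9/2, 13/2)

A = (9/2, 13/2)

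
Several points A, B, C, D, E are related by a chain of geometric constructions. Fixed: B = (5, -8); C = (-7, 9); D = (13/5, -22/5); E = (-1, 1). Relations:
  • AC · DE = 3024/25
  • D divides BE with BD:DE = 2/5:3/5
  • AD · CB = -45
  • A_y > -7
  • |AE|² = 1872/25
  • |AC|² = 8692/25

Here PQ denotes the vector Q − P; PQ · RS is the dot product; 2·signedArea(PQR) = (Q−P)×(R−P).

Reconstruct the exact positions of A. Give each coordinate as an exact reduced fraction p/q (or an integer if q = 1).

A = (19/5, -31/5)

1. A_x = 19/5  [AD · CB = -45 ∩ AC · DE = 3024/25]
2. A_y = -31/5  [AD · CB = -45 ∩ AC · DE = 3024/25]
   → A = (19/5, -31/5)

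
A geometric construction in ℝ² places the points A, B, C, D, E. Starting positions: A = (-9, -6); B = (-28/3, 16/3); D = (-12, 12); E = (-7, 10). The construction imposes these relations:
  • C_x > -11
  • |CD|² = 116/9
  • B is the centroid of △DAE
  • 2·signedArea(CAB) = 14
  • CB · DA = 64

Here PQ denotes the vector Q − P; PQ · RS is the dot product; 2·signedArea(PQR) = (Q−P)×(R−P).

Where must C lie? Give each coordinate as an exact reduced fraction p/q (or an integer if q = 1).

C = (-32/3, 26/3)

1. C_x = -32/3  [2·signedArea(CAB) = 14 ∩ CB · DA = 64]
2. C_y = 26/3  [2·signedArea(CAB) = 14 ∩ CB · DA = 64]
   → C = (-32/3, 26/3)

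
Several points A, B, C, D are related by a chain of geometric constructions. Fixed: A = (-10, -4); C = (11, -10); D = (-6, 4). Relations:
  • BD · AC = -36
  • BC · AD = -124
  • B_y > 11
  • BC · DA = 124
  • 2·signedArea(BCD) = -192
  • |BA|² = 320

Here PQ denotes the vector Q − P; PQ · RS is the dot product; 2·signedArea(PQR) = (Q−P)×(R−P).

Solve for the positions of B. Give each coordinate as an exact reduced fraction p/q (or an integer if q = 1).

1. B_x = -2  [BC · DA = 124 ∩ 2·signedArea(BCD) = -192]
2. B_y = 12  [BC · DA = 124 ∩ 2·signedArea(BCD) = -192]
   → B = (-2, 12)

B = (-2, 12)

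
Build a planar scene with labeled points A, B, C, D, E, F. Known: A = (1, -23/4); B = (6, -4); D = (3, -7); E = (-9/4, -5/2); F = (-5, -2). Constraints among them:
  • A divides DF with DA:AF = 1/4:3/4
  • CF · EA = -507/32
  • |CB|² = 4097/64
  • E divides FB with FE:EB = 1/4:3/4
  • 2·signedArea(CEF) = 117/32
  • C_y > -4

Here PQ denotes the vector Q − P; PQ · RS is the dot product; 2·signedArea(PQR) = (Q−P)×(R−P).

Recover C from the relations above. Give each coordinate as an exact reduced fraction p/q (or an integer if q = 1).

1. C_x = -2  [2·signedArea(CEF) = 117/32 ∩ CF · EA = -507/32]
2. C_y = -31/8  [2·signedArea(CEF) = 117/32 ∩ CF · EA = -507/32]
   → C = (-2, -31/8)

C = (-2, -31/8)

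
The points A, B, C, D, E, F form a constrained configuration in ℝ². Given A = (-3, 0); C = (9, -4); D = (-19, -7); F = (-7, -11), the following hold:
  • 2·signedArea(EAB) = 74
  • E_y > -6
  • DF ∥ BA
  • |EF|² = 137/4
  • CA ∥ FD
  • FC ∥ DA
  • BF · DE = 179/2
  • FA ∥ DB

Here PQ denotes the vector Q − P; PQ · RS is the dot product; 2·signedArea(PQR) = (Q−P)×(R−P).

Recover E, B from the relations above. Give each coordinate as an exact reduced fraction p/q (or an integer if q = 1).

B = (-15, 4)
E = (-5, -11/2)

1. B_x = -15  [DF ∥ BA ∩ FA ∥ DB]
2. B_y = 4  [DF ∥ BA ∩ FA ∥ DB]
   → B = (-15, 4)
3. E_x = -5  [2·signedArea(EAB) = 74 ∩ BF · DE = 179/2]
4. E_y = -11/2  [2·signedArea(EAB) = 74 ∩ BF · DE = 179/2]
   → E = (-5, -11/2)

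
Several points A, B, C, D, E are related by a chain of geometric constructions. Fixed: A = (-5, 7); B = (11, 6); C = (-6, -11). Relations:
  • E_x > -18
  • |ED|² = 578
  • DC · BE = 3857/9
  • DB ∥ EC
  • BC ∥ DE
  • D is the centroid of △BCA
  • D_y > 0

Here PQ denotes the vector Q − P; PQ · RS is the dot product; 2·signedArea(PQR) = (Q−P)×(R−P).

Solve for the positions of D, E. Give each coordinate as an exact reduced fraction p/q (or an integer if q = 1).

D = (0, 2/3)
E = (-17, -49/3)

1. D_x = 0  [D is the centroid of △BCA]
2. D_y = 2/3  [D is the centroid of △BCA]
   → D = (0, 2/3)
3. E_x = -17  [DB ∥ EC ∩ BC ∥ DE]
4. E_y = -49/3  [DB ∥ EC ∩ BC ∥ DE]
   → E = (-17, -49/3)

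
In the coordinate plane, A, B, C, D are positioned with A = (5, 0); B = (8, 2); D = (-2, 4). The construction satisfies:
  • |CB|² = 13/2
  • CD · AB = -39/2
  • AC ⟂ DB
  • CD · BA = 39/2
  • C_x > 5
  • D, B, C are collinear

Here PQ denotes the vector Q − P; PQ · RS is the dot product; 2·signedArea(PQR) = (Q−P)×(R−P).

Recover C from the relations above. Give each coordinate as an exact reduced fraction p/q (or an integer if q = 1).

1. C_x = 11/2  [D, B, C are collinear ∩ AC ⟂ DB]
2. C_y = 5/2  [D, B, C are collinear ∩ AC ⟂ DB]
   → C = (11/2, 5/2)

C = (11/2, 5/2)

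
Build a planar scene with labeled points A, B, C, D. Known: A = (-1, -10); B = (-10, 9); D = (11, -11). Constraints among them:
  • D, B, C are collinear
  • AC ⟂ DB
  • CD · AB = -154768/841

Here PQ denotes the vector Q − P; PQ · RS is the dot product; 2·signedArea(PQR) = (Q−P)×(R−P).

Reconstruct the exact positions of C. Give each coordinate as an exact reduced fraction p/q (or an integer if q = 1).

1. C_x = 3539/841  [D, B, C are collinear ∩ AC ⟂ DB]
2. C_y = -3811/841  [D, B, C are collinear ∩ AC ⟂ DB]
   → C = (3539/841, -3811/841)

C = (3539/841, -3811/841)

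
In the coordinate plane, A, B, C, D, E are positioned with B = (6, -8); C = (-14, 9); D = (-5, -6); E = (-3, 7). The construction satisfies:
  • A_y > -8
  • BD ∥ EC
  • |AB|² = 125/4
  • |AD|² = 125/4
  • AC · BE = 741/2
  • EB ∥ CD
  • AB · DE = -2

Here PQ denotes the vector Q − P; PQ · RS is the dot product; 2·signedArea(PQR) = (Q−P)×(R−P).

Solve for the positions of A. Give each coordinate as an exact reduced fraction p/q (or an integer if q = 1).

A = (1/2, -7)

1. A_x = 1/2  [AB · DE = -2 ∩ AC · BE = 741/2]
2. A_y = -7  [AB · DE = -2 ∩ AC · BE = 741/2]
   → A = (1/2, -7)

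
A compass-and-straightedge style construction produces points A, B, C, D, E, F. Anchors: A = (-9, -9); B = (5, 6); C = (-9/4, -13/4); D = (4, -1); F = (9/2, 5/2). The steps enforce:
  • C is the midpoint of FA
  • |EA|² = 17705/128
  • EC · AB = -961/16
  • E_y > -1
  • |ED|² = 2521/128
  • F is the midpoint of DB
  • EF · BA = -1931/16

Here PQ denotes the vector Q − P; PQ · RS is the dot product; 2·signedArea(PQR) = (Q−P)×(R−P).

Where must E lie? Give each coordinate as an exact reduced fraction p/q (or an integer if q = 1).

E = (-7/16, -15/16)

1. E_x = -7/16  [line -14·x + -15·y + -323/16 = 0 ∩ |ED|² = 2521/128]
2. E_y = -15/16  [line -14·x + -15·y + -323/16 = 0 ∩ |ED|² = 2521/128]
   → E = (-7/16, -15/16)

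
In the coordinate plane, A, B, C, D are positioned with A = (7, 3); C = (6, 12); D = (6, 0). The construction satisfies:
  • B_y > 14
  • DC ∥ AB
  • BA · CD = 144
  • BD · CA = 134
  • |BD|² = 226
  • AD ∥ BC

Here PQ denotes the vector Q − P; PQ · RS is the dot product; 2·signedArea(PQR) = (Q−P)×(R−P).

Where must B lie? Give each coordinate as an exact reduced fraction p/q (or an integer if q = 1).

1. B_x = 7  [AD ∥ BC ∩ DC ∥ AB]
2. B_y = 15  [AD ∥ BC ∩ DC ∥ AB]
   → B = (7, 15)

B = (7, 15)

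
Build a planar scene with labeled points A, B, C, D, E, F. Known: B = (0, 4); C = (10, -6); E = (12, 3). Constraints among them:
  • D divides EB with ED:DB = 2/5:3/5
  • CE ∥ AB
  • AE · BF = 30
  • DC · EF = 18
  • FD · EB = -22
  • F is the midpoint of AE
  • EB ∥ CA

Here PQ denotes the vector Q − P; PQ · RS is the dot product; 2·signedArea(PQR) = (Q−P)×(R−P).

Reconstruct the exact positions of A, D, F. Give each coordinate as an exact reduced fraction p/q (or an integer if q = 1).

1. A_x = -2  [CE ∥ AB ∩ EB ∥ CA]
2. A_y = -5  [CE ∥ AB ∩ EB ∥ CA]
   → A = (-2, -5)
3. D_x = 36/5  [D divides EB with ED:DB = 2/5:3/5]
4. D_y = 17/5  [D divides EB with ED:DB = 2/5:3/5]
   → D = (36/5, 17/5)
5. F_x = 5  [F is the midpoint of AE]
6. F_y = -1  [F is the midpoint of AE]
   → F = (5, -1)

A = (-2, -5)
D = (36/5, 17/5)
F = (5, -1)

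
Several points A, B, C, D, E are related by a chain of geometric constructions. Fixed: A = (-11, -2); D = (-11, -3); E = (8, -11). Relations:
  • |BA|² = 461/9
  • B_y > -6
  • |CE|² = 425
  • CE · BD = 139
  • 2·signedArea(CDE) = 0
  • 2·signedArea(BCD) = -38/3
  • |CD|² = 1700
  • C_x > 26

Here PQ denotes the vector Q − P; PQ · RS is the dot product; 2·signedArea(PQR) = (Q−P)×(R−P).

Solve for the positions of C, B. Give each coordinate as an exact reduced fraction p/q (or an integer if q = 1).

1. C_x = 27  [line 8·x + 19·y + 145 = 0 ∩ |CD|² = 1700]
2. C_y = -19  [line 8·x + 19·y + 145 = 0 ∩ |CD|² = 1700]
   → C = (27, -19)
3. B_x = -14/3  [2·signedArea(BCD) = -38/3 ∩ CE · BD = 139]
4. B_y = -16/3  [2·signedArea(BCD) = -38/3 ∩ CE · BD = 139]
   → B = (-14/3, -16/3)

B = (-14/3, -16/3)
C = (27, -19)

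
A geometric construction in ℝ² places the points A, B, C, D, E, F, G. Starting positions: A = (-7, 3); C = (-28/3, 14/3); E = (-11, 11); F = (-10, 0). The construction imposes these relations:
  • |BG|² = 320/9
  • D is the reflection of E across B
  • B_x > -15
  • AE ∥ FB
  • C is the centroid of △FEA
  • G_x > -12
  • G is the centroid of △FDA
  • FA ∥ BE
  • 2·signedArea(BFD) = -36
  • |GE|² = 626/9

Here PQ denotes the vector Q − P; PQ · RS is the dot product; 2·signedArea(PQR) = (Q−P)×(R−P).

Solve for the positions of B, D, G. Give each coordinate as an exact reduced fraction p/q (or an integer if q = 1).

B = (-14, 8)
D = (-17, 5)
G = (-34/3, 8/3)

1. B_x = -14  [FA ∥ BE ∩ AE ∥ FB]
2. B_y = 8  [FA ∥ BE ∩ AE ∥ FB]
   → B = (-14, 8)
3. D_x = -17  [D is the reflection of E across B]
4. D_y = 5  [D is the reflection of E across B]
   → D = (-17, 5)
5. G_x = -34/3  [G is the centroid of △FDA]
6. G_y = 8/3  [G is the centroid of △FDA]
   → G = (-34/3, 8/3)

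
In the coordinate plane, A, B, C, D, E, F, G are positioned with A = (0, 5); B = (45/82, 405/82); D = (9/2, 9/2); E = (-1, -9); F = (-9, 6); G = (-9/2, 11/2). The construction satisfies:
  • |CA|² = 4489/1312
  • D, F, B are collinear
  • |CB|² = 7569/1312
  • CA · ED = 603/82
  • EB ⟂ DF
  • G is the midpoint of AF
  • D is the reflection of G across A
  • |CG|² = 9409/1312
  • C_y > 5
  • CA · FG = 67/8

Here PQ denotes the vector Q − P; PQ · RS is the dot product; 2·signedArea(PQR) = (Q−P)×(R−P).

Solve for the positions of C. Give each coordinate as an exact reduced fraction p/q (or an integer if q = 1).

C = (-603/328, 1707/328)

1. C_x = -603/328  [CA · FG = 67/8 ∩ CA · ED = 603/82]
2. C_y = 1707/328  [CA · FG = 67/8 ∩ CA · ED = 603/82]
   → C = (-603/328, 1707/328)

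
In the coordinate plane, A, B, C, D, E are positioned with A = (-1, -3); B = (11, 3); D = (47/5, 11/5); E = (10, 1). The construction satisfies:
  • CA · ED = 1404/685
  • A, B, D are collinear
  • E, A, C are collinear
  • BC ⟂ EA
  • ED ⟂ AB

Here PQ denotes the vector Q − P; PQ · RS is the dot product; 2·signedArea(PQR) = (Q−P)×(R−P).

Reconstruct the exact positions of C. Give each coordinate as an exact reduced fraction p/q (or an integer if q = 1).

C = (1579/137, 213/137)

1. C_x = 1579/137  [E, A, C are collinear ∩ BC ⟂ EA]
2. C_y = 213/137  [E, A, C are collinear ∩ BC ⟂ EA]
   → C = (1579/137, 213/137)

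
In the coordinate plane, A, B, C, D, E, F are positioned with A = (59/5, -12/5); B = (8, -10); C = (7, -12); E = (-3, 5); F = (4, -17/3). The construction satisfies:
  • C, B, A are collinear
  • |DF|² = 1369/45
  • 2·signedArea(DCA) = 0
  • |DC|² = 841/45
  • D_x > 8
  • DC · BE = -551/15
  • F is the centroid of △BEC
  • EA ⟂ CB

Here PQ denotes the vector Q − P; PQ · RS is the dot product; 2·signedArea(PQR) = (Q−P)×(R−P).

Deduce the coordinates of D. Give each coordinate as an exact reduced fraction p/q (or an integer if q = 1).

1. D_x = 134/15  [2·signedArea(DCA) = 0 ∩ DC · BE = -551/15]
2. D_y = -122/15  [2·signedArea(DCA) = 0 ∩ DC · BE = -551/15]
   → D = (134/15, -122/15)

D = (134/15, -122/15)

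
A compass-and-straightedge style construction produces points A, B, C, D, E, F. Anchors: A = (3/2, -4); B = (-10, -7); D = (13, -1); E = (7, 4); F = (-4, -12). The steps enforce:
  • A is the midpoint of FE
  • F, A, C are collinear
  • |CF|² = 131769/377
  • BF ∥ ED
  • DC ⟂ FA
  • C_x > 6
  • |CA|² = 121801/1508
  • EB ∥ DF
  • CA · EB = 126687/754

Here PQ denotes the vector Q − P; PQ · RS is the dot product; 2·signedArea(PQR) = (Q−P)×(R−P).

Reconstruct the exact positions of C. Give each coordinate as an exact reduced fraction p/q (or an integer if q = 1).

1. C_x = 2485/377  [F, A, C are collinear ∩ DC ⟂ FA]
2. C_y = 1284/377  [F, A, C are collinear ∩ DC ⟂ FA]
   → C = (2485/377, 1284/377)

C = (2485/377, 1284/377)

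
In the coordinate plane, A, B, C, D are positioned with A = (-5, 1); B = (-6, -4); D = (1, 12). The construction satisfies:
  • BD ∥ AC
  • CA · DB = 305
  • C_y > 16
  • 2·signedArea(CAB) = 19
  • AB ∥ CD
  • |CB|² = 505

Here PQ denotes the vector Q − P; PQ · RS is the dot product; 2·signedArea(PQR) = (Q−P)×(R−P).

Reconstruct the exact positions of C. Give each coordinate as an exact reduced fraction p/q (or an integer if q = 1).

C = (2, 17)

1. C_x = 2  [AB ∥ CD ∩ BD ∥ AC]
2. C_y = 17  [AB ∥ CD ∩ BD ∥ AC]
   → C = (2, 17)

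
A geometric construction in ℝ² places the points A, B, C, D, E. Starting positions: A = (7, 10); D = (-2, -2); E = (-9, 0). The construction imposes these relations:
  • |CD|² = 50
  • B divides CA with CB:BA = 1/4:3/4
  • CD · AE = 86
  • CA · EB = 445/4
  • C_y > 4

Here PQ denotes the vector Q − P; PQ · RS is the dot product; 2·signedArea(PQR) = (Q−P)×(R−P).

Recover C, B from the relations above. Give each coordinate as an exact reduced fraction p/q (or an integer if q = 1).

B = (1, 25/4)
C = (-1, 5)

1. C_x = -1  [line 16·x + 10·y + -34 = 0 ∩ |CD|² = 50]
2. C_y = 5  [line 16·x + 10·y + -34 = 0 ∩ |CD|² = 50]
   → C = (-1, 5)
3. B_x = 1  [CA · EB = 445/4 ∩ B divides CA with CB:BA = 1/4:3/4]
4. B_y = 25/4  [CA · EB = 445/4 ∩ B divides CA with CB:BA = 1/4:3/4]
   → B = (1, 25/4)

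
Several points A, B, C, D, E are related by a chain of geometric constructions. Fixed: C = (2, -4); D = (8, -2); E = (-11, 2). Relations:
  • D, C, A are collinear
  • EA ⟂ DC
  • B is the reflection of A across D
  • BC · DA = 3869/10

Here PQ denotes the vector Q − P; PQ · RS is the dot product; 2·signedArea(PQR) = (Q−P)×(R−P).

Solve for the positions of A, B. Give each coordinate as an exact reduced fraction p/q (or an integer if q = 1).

A = (-79/10, -73/10)
B = (239/10, 33/10)

1. A_x = -79/10  [D, C, A are collinear ∩ EA ⟂ DC]
2. A_y = -73/10  [D, C, A are collinear ∩ EA ⟂ DC]
   → A = (-79/10, -73/10)
3. B_x = 239/10  [B is the reflection of A across D]
4. B_y = 33/10  [B is the reflection of A across D]
   → B = (239/10, 33/10)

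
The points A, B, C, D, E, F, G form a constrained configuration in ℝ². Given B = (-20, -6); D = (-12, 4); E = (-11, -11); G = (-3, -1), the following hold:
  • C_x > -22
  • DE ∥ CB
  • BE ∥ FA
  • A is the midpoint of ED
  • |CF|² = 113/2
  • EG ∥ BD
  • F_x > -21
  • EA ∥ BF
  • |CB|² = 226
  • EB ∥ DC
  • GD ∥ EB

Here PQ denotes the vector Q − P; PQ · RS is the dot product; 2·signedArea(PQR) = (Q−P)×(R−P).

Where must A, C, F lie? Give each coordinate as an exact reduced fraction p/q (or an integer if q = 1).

1. A_x = -23/2  [A is the midpoint of ED]
2. A_y = -7/2  [A is the midpoint of ED]
   → A = (-23/2, -7/2)
3. C_x = -21  [DE ∥ CB ∩ EB ∥ DC]
4. C_y = 9  [DE ∥ CB ∩ EB ∥ DC]
   → C = (-21, 9)
5. F_x = -41/2  [BE ∥ FA ∩ EA ∥ BF]
6. F_y = 3/2  [BE ∥ FA ∩ EA ∥ BF]
   → F = (-41/2, 3/2)

A = (-23/2, -7/2)
C = (-21, 9)
F = (-41/2, 3/2)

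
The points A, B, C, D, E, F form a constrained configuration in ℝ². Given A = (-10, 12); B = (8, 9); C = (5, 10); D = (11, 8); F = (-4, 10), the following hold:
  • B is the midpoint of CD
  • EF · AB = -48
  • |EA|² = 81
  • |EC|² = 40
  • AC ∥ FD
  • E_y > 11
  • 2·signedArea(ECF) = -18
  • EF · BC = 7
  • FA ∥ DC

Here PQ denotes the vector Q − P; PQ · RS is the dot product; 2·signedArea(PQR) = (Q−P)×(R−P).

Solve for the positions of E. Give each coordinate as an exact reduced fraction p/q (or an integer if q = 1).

E = (-1, 12)

1. E_x = -1  [EF · BC = 7 ∩ 2·signedArea(ECF) = -18]
2. E_y = 12  [EF · BC = 7 ∩ 2·signedArea(ECF) = -18]
   → E = (-1, 12)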